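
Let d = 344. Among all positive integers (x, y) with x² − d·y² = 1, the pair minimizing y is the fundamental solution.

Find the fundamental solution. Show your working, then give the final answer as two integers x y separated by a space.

10405 561

[18; 1,1,4,1,3,1,4,1,1,36] for √344; ℓ=10 ⇒ convergent index 9
step 0: (18, 1)  from 18·(1,0) + (0,1)
…
step 3: (167, 9)  from 4·(37,2) + (19,1)
step 4: (204, 11)  from 1·(167,9) + (37,2)
step 5: (779, 42)  from 3·(204,11) + (167,9)
step 6: (983, 53)  from 1·(779,42) + (204,11)
step 7: (4711, 254)  from 4·(983,53) + (779,42)
step 8: (5694, 307)  from 1·(4711,254) + (983,53)
step 9: (10405, 561)  from 1·(5694,307) + (4711,254)
(x₁, y₁) = (10405, 561);  10405² − 344·561² = 1 ✓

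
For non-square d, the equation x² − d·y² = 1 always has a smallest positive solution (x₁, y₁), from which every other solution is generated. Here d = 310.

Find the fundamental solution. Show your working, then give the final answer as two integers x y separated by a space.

d=310: √d = [17; 1,1,1,1,5,…,1,1,34] (ℓ=16, even), read p_15/q_15
i=0: a=17 ⇒ p=17, q=1
i=1: a=1 ⇒ p=18, q=1
…
i=4: a=1 ⇒ p=88, q=5
i=5: a=5 ⇒ p=493, q=28
i=6: a=3 ⇒ p=1567, q=89
…
i=8: a=2 ⇒ p=5687, q=323
i=9: a=1 ⇒ p=7747, q=440
i=10: a=3 ⇒ p=28928, q=1643
i=11: a=5 ⇒ p=152387, q=8655
…
i=13: a=1 ⇒ p=333702, q=18953
i=14: a=1 ⇒ p=515017, q=29251
i=15: a=1 ⇒ p=848719, q=48204
(x₁, y₁) = (848719, 48204);  848719² − 310·48204² = 1 ✓

848719 48204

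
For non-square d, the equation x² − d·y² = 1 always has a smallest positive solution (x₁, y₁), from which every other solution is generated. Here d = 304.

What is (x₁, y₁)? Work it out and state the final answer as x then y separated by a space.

57799 3315

d=304: √d = [17; 2,3,2,1,1,1,1,1,2,3,2,34] (ℓ=12, even), read p_11/q_11
i=0: a=17 ⇒ p=17, q=1
…
i=2: a=3 ⇒ p=122, q=7
…
i=4: a=1 ⇒ p=401, q=23
…
i=6: a=1 ⇒ p=1081, q=62
…
i=8: a=1 ⇒ p=2842, q=163
i=9: a=2 ⇒ p=7445, q=427
i=10: a=3 ⇒ p=25177, q=1444
i=11: a=2 ⇒ p=57799, q=3315
fundamental: x₁=57799, y₁=3315  (since 3340724401 − 304·10989225 = 1)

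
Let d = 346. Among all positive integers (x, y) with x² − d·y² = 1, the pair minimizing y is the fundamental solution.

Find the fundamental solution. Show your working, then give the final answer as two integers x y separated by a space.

√346 → a₀=18, period (1,1,1,1,36); ℓ=5 odd so k=9
a_0=18:  p_0=18·1+0=18,  q_0=18·0+1=1
…
a_3=1:  p_3=1·37+19=56,  q_3=1·2+1=3
…
a_7=1:  p_7=1·3497+3404=6901,  q_7=1·188+183=371
a_8=1:  p_8=1·6901+3497=10398,  q_8=1·371+188=559
a_9=1:  p_9=1·10398+6901=17299,  q_9=1·559+371=930
fundamental: x₁=17299, y₁=930  (since 299255401 − 346·864900 = 1)

17299 930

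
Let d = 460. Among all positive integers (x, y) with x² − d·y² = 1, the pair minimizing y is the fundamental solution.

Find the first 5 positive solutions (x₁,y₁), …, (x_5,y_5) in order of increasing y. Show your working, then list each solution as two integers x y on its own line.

2535751 118230
12860066268001 599603681460
65219851798297071751 3040891269731634690
330762608834754335913072001 15421886156225925189922920
1677463232230609064240018182143751 78212126485069051161274736991150

√460 = [21; 2,4,3,1,2,10,2,1,3,4,2,42, …], period ℓ=12 (even) → k=11
k=0  a_k=21  p_k/q_k = 21/1
…
k=4  a_k=1  p_k/q_k = 815/38
…
k=6  a_k=10  p_k/q_k = 23335/1088
…
k=10  a_k=4  p_k/q_k = 1135029/52921
k=11  a_k=2  p_k/q_k = 2535751/118230
(x₁, y₁) = (2535751, 118230);  2535751² − 460·118230² = 1 ✓
(x_2, y_2) = (2535751·2535751 + 460·118230·118230, 2535751·118230 + 118230·2535751) = (12860066268001, 599603681460)
(x_3, y_3) = (2535751·12860066268001 + 460·118230·599603681460, 2535751·599603681460 + 118230·12860066268001) = (65219851798297071751, 3040891269731634690)
(x_4, y_4) = (2535751·65219851798297071751 + 460·118230·3040891269731634690, 2535751·3040891269731634690 + 118230·65219851798297071751) = (330762608834754335913072001, 15421886156225925189922920)
(x_5, y_5) = (2535751·330762608834754335913072001 + 460·118230·15421886156225925189922920, 2535751·15421886156225925189922920 + 118230·330762608834754335913072001) = (1677463232230609064240018182143751, 78212126485069051161274736991150)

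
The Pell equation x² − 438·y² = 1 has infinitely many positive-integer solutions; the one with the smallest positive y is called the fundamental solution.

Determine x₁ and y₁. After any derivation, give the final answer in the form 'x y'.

293 14

√438 = [20; 1,12,1,40, …], period ℓ=4 (even) → k=3
step 0: (20, 1)  from 20·(1,0) + (0,1)
…
step 2: (272, 13)  from 12·(21,1) + (20,1)
step 3: (293, 14)  from 1·(272,13) + (21,1)
(x₁, y₁) = (293, 14);  293² − 438·14² = 1 ✓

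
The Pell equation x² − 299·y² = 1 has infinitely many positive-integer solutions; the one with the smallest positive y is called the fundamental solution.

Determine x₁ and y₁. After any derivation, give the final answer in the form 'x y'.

415 24

d=299: √d = [17; 3,2,3,34] (ℓ=4, even), read p_3/q_3
k=0  a_k=17  p_k/q_k = 17/1
…
k=2  a_k=2  p_k/q_k = 121/7
k=3  a_k=3  p_k/q_k = 415/24
→ (415, 24).  Check: 415²=172225, 299·24²=172224, difference 1.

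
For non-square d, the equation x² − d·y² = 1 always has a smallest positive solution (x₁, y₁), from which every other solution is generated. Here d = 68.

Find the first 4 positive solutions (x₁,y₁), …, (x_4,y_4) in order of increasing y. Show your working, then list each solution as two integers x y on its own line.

√68 → a₀=8, period (4,16); ℓ=2 even so k=1
k=0  a_k=8  p_k/q_k = 8/1
k=1  a_k=4  p_k/q_k = 33/4
(x₁, y₁) = (33, 4);  33² − 68·4² = 1 ✓
(x_2, y_2) = (33·33 + 68·4·4, 33·4 + 4·33) = (2177, 264)
(x_3, y_3) = (33·2177 + 68·4·264, 33·264 + 4·2177) = (143649, 17420)
(x_4, y_4) = (33·143649 + 68·4·17420, 33·17420 + 4·143649) = (9478657, 1149456)

33 4
2177 264
143649 17420
9478657 1149456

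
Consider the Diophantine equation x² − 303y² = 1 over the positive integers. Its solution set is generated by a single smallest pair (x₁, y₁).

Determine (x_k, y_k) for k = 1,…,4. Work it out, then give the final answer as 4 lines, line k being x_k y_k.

[17; 2,2,5,2,2,34] for √303; ℓ=6 ⇒ convergent index 5
i=0: a=17 ⇒ p=17, q=1
i=1: a=2 ⇒ p=35, q=2
i=2: a=2 ⇒ p=87, q=5
…
i=4: a=2 ⇒ p=1027, q=59
i=5: a=2 ⇒ p=2524, q=145
fundamental: x₁=2524, y₁=145  (since 6370576 − 303·21025 = 1)
n=2: (2524,145)∘(2524,145) = (2524·2524+303·145·145, 2524·145+145·2524) = (12741151,731960)
n=3: (12741151,731960)∘(2524,145) = (2524·12741151+303·145·731960, 2524·731960+145·12741151) = (64317327724,3694933935)
n=4: (64317327724,3694933935)∘(2524,145) = (2524·64317327724+303·145·3694933935, 2524·3694933935+145·64317327724) = (324673857609601,18652025771920)

2524 145
12741151 731960
64317327724 3694933935
324673857609601 18652025771920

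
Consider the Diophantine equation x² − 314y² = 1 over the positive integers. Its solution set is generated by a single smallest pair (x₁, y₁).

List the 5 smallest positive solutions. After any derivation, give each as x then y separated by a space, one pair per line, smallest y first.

√314 = [17; 1,2,1,1,2,1,34, …], period ℓ=7 (odd) → k=13
k=0  a_k=17  p_k/q_k = 17/1
k=1  a_k=1  p_k/q_k = 18/1
…
k=3  a_k=1  p_k/q_k = 71/4
k=4  a_k=1  p_k/q_k = 124/7
k=5  a_k=2  p_k/q_k = 319/18
k=6  a_k=1  p_k/q_k = 443/25
k=7  a_k=34  p_k/q_k = 15381/868
k=8  a_k=1  p_k/q_k = 15824/893
k=9  a_k=2  p_k/q_k = 47029/2654
k=10  a_k=1  p_k/q_k = 62853/3547
k=11  a_k=1  p_k/q_k = 109882/6201
k=12  a_k=2  p_k/q_k = 282617/15949
k=13  a_k=1  p_k/q_k = 392499/22150
(x₁, y₁) = (392499, 22150);  392499² − 314·22150² = 1 ✓
n=2: (392499,22150)∘(392499,22150) = (392499·392499+314·22150·22150, 392499·22150+22150·392499) = (308110930001,17387705700)
n=3: (308110930001,17387705700)∘(392499,22150) = (392499·308110930001+314·22150·17387705700, 392499·17387705700+22150·308110930001) = (241866463828532499,13649314199066450)
n=4: (241866463828532499,13649314199066450)∘(392499,22150) = (392499·241866463828532499+314·22150·13649314199066450, 392499·13649314199066450+22150·241866463828532499) = (189864690372162243720001,10714684347621377411400)
n=5: (189864690372162243720001,10714684347621377411400)∘(392499,22150) = (392499·189864690372162243720001+314·22150·10714684347621377411400, 392499·10714684347621377411400+22150·189864690372162243720001) = (149043402212524750531884812499,8411005783500436710995110750)

392499 22150
308110930001 17387705700
241866463828532499 13649314199066450
189864690372162243720001 10714684347621377411400
149043402212524750531884812499 8411005783500436710995110750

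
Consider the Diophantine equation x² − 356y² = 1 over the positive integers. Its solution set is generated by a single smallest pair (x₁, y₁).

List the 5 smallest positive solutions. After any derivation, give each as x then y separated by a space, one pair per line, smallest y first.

√356 = [18; 1,6,1,1,2,…,6,1,36, …], period ℓ=14 (even) → k=13
k=0  a_k=18  p_k/q_k = 18/1
…
k=5  a_k=2  p_k/q_k = 717/38
…
k=9  a_k=2  p_k/q_k = 28151/1492
…
k=11  a_k=1  p_k/q_k = 66019/3499
k=12  a_k=6  p_k/q_k = 433982/23001
k=13  a_k=1  p_k/q_k = 500001/26500
(x₁, y₁) = (500001, 26500);  500001² − 356·26500² = 1 ✓
k=2:  x_2 = 500001·500001+356·26500·26500 = 500002000001,  y_2 = 500001·26500+26500·500001 = 26500053000
k=3:  x_3 = 500001·500002000001+356·26500·26500053000 = 500003000004500001,  y_3 = 500001·26500053000+26500·500002000001 = 26500106000079500
k=4:  x_4 = 500001·500003000004500001+356·26500·26500106000079500 = 500004000010000008000001,  y_4 = 500001·26500106000079500+26500·500003000004500001 = 26500159000265000106000
k=5:  x_5 = 500001·500004000010000008000001+356·26500·26500159000265000106000 = 500005000017500025000012500001,  y_5 = 500001·26500159000265000106000+26500·500004000010000008000001 = 26500212000556500530000132500

500001 26500
500002000001 26500053000
500003000004500001 26500106000079500
500004000010000008000001 26500159000265000106000
500005000017500025000012500001 26500212000556500530000132500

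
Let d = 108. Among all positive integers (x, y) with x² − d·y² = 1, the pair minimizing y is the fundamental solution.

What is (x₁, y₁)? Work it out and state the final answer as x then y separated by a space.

[10; 2,1,1,4,1,1,2,20] for √108; ℓ=8 ⇒ convergent index 7
k=0  a_k=10  p_k/q_k = 10/1
k=1  a_k=2  p_k/q_k = 21/2
k=2  a_k=1  p_k/q_k = 31/3
…
k=4  a_k=4  p_k/q_k = 239/23
k=5  a_k=1  p_k/q_k = 291/28
k=6  a_k=1  p_k/q_k = 530/51
k=7  a_k=2  p_k/q_k = 1351/130
fundamental: x₁=1351, y₁=130  (since 1825201 − 108·16900 = 1)

1351 130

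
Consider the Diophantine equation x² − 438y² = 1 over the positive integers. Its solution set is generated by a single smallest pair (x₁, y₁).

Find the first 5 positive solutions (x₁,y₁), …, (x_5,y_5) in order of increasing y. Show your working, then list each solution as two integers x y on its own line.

[20; 1,12,1,40] for √438; ℓ=4 ⇒ convergent index 3
step 0: (20, 1)  from 20·(1,0) + (0,1)
step 1: (21, 1)  from 1·(20,1) + (1,0)
step 2: (272, 13)  from 12·(21,1) + (20,1)
step 3: (293, 14)  from 1·(272,13) + (21,1)
fundamental: x₁=293, y₁=14  (since 85849 − 438·196 = 1)
n=2: (293,14)∘(293,14) = (293·293+438·14·14, 293·14+14·293) = (171697,8204)
n=3: (171697,8204)∘(293,14) = (293·171697+438·14·8204, 293·8204+14·171697) = (100614149,4807530)
n=4: (100614149,4807530)∘(293,14) = (293·100614149+438·14·4807530, 293·4807530+14·100614149) = (58959719617,2817204376)
n=5: (58959719617,2817204376)∘(293,14) = (293·58959719617+438·14·2817204376, 293·2817204376+14·58959719617) = (34550295081413,1650876956806)

293 14
171697 8204
100614149 4807530
58959719617 2817204376
34550295081413 1650876956806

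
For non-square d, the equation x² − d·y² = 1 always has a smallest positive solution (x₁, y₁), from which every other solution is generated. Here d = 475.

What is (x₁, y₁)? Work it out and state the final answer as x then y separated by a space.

√475 = [21; 1,3,1,6,2,6,1,3,1,42, …], period ℓ=10 (even) → k=9
k=0  a_k=21  p_k/q_k = 21/1
k=1  a_k=1  p_k/q_k = 22/1
k=2  a_k=3  p_k/q_k = 87/4
…
k=5  a_k=2  p_k/q_k = 1591/73
k=6  a_k=6  p_k/q_k = 10287/472
k=7  a_k=1  p_k/q_k = 11878/545
k=8  a_k=3  p_k/q_k = 45921/2107
k=9  a_k=1  p_k/q_k = 57799/2652
fundamental: x₁=57799, y₁=2652  (since 3340724401 − 475·7033104 = 1)

57799 2652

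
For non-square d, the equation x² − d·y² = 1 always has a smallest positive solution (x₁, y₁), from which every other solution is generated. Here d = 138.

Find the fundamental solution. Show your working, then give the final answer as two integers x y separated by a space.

47 4

√138 = [11; 1,2,1,22, …], period ℓ=4 (even) → k=3
k=0  a_k=11  p_k/q_k = 11/1
…
k=2  a_k=2  p_k/q_k = 35/3
k=3  a_k=1  p_k/q_k = 47/4
fundamental: x₁=47, y₁=4  (since 2209 − 138·16 = 1)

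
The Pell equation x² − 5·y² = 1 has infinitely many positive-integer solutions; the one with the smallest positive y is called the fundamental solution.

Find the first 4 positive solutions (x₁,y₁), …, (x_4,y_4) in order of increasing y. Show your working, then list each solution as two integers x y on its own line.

√5 = [2; 4, …], period ℓ=1 (odd) → k=1
step 0: (2, 1)  from 2·(1,0) + (0,1)
step 1: (9, 4)  from 4·(2,1) + (1,0)
→ (9, 4).  Check: 9²=81, 5·4²=80, difference 1.
(9+4√5)^2 = 161 + 72√5
(9+4√5)^3 = 2889 + 1292√5
(9+4√5)^4 = 51841 + 23184√5

9 4
161 72
2889 1292
51841 23184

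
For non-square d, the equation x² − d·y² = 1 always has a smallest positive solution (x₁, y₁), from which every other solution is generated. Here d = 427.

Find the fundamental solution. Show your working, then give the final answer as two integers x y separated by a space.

√427 = [20; 1,1,1,40, …], period ℓ=4 (even) → k=3
a_0=20:  p_0=20·1+0=20,  q_0=20·0+1=1
a_1=1:  p_1=1·20+1=21,  q_1=1·1+0=1
a_2=1:  p_2=1·21+20=41,  q_2=1·1+1=2
a_3=1:  p_3=1·41+21=62,  q_3=1·2+1=3
fundamental: x₁=62, y₁=3  (since 3844 − 427·9 = 1)

62 3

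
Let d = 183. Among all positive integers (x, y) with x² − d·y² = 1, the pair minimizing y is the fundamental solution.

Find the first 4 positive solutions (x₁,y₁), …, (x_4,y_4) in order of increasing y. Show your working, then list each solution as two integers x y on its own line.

√183 = [13; 1,1,8,1,1,26, …], period ℓ=6 (even) → k=5
i=0: a=13 ⇒ p=13, q=1
i=1: a=1 ⇒ p=14, q=1
i=2: a=1 ⇒ p=27, q=2
…
i=4: a=1 ⇒ p=257, q=19
i=5: a=1 ⇒ p=487, q=36
(x₁, y₁) = (487, 36);  487² − 183·36² = 1 ✓
k=2:  x_2 = 487·487+183·36·36 = 474337,  y_2 = 487·36+36·487 = 35064
k=3:  x_3 = 487·474337+183·36·35064 = 462003751,  y_3 = 487·35064+36·474337 = 34152300
k=4:  x_4 = 487·462003751+183·36·34152300 = 449991179137,  y_4 = 487·34152300+36·462003751 = 33264305136

487 36
474337 35064
462003751 34152300
449991179137 33264305136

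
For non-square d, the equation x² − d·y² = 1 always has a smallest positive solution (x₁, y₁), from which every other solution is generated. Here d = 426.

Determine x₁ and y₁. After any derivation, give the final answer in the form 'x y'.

d=426: √d = [20; 1,1,1,3,2,6,2,3,1,1,1,40] (ℓ=12, even), read p_11/q_11
a_0=20:  p_0=20·1+0=20,  q_0=20·0+1=1
…
a_4=3:  p_4=3·62+41=227,  q_4=3·3+2=11
a_5=2:  p_5=2·227+62=516,  q_5=2·11+3=25
a_6=6:  p_6=6·516+227=3323,  q_6=6·25+11=161
…
a_9=1:  p_9=1·24809+7162=31971,  q_9=1·1202+347=1549
a_10=1:  p_10=1·31971+24809=56780,  q_10=1·1549+1202=2751
a_11=1:  p_11=1·56780+31971=88751,  q_11=1·2751+1549=4300
→ (88751, 4300).  Check: 88751²=7876740001, 426·4300²=7876740000, difference 1.

88751 4300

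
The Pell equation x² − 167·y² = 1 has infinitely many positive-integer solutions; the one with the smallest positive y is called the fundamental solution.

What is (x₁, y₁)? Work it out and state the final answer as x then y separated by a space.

168 13

d=167: √d = [12; 1,11,1,24] (ℓ=4, even), read p_3/q_3
i=0: a=12 ⇒ p=12, q=1
i=1: a=1 ⇒ p=13, q=1
i=2: a=11 ⇒ p=155, q=12
i=3: a=1 ⇒ p=168, q=13
(x₁, y₁) = (168, 13);  168² − 167·13² = 1 ✓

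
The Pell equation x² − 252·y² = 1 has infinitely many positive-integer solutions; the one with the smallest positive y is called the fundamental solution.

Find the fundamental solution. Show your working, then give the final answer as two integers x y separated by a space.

127 8

√252 → a₀=15, period (1,6,1,30); ℓ=4 even so k=3
step 0: (15, 1)  from 15·(1,0) + (0,1)
…
step 2: (111, 7)  from 6·(16,1) + (15,1)
step 3: (127, 8)  from 1·(111,7) + (16,1)
→ (127, 8).  Check: 127²=16129, 252·8²=16128, difference 1.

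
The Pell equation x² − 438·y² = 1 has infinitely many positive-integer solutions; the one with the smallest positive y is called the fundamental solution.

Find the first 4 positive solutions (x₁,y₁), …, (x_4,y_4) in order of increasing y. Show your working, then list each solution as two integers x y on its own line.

√438 = [20; 1,12,1,40, …], period ℓ=4 (even) → k=3
step 0: (20, 1)  from 20·(1,0) + (0,1)
…
step 2: (272, 13)  from 12·(21,1) + (20,1)
step 3: (293, 14)  from 1·(272,13) + (21,1)
(x₁, y₁) = (293, 14);  293² − 438·14² = 1 ✓
k=2:  x_2 = 293·293+438·14·14 = 171697,  y_2 = 293·14+14·293 = 8204
k=3:  x_3 = 293·171697+438·14·8204 = 100614149,  y_3 = 293·8204+14·171697 = 4807530
k=4:  x_4 = 293·100614149+438·14·4807530 = 58959719617,  y_4 = 293·4807530+14·100614149 = 2817204376

293 14
171697 8204
100614149 4807530
58959719617 2817204376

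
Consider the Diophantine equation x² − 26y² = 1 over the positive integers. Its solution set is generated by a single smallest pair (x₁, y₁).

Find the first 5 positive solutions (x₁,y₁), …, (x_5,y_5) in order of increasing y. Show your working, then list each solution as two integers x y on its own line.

d=26: √d = [5; 10] (ℓ=1, odd), read p_1/q_1
a_0=5:  p_0=5·1+0=5,  q_0=5·0+1=1
a_1=10:  p_1=10·5+1=51,  q_1=10·1+0=10
fundamental: x₁=51, y₁=10  (since 2601 − 26·100 = 1)
n=2: (51,10)∘(51,10) = (51·51+26·10·10, 51·10+10·51) = (5201,1020)
n=3: (5201,1020)∘(51,10) = (51·5201+26·10·1020, 51·1020+10·5201) = (530451,104030)
n=4: (530451,104030)∘(51,10) = (51·530451+26·10·104030, 51·104030+10·530451) = (54100801,10610040)
n=5: (54100801,10610040)∘(51,10) = (51·54100801+26·10·10610040, 51·10610040+10·54100801) = (5517751251,1082120050)

51 10
5201 1020
530451 104030
54100801 10610040
5517751251 1082120050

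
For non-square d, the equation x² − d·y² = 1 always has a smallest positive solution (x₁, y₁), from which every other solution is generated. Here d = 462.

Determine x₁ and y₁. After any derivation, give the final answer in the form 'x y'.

√462 = [21; 2,42, …], period ℓ=2 (even) → k=1
step 0: (21, 1)  from 21·(1,0) + (0,1)
step 1: (43, 2)  from 2·(21,1) + (1,0)
(x₁, y₁) = (43, 2);  43² − 462·2² = 1 ✓

43 2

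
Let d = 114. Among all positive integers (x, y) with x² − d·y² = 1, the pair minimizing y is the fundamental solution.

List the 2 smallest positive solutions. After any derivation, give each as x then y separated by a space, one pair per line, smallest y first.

1025 96
2101249 196800

[10; 1,2,10,2,1,20] for √114; ℓ=6 ⇒ convergent index 5
step 0: (10, 1)  from 10·(1,0) + (0,1)
step 1: (11, 1)  from 1·(10,1) + (1,0)
step 2: (32, 3)  from 2·(11,1) + (10,1)
step 3: (331, 31)  from 10·(32,3) + (11,1)
step 4: (694, 65)  from 2·(331,31) + (32,3)
step 5: (1025, 96)  from 1·(694,65) + (331,31)
fundamental: x₁=1025, y₁=96  (since 1050625 − 114·9216 = 1)
(x_2, y_2) = (1025·1025 + 114·96·96, 1025·96 + 96·1025) = (2101249, 196800)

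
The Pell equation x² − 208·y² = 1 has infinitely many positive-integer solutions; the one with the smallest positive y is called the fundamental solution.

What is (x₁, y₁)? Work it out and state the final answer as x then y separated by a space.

d=208: √d = [14; 2,2,1,2,2,28] (ℓ=6, even), read p_5/q_5
a_0=14:  p_0=14·1+0=14,  q_0=14·0+1=1
…
a_3=1:  p_3=1·72+29=101,  q_3=1·5+2=7
a_4=2:  p_4=2·101+72=274,  q_4=2·7+5=19
a_5=2:  p_5=2·274+101=649,  q_5=2·19+7=45
(x₁, y₁) = (649, 45);  649² − 208·45² = 1 ✓

649 45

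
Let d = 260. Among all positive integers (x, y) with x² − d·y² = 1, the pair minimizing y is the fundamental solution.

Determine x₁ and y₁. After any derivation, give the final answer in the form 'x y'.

√260 → a₀=16, period (8,32); ℓ=2 even so k=1
i=0: a=16 ⇒ p=16, q=1
i=1: a=8 ⇒ p=129, q=8
→ (129, 8).  Check: 129²=16641, 260·8²=16640, difference 1.

129 8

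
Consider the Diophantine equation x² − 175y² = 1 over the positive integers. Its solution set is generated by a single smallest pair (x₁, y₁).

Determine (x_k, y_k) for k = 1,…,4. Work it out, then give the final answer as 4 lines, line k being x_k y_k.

2024 153
8193151 619344
33165873224 2507104359
134255446617601 10148757825888

√175 = [13; 4,2,1,2,4,26, …], period ℓ=6 (even) → k=5
step 0: (13, 1)  from 13·(1,0) + (0,1)
…
step 2: (119, 9)  from 2·(53,4) + (13,1)
…
step 4: (463, 35)  from 2·(172,13) + (119,9)
step 5: (2024, 153)  from 4·(463,35) + (172,13)
fundamental: x₁=2024, y₁=153  (since 4096576 − 175·23409 = 1)
k=2:  x_2 = 2024·2024+175·153·153 = 8193151,  y_2 = 2024·153+153·2024 = 619344
k=3:  x_3 = 2024·8193151+175·153·619344 = 33165873224,  y_3 = 2024·619344+153·8193151 = 2507104359
k=4:  x_4 = 2024·33165873224+175·153·2507104359 = 134255446617601,  y_4 = 2024·2507104359+153·33165873224 = 10148757825888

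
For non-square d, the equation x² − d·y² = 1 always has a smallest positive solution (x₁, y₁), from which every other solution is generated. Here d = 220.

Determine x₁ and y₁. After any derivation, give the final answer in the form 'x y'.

89 6

√220 = [14; 1,4,1,28, …], period ℓ=4 (even) → k=3
a_0=14:  p_0=14·1+0=14,  q_0=14·0+1=1
…
a_2=4:  p_2=4·15+14=74,  q_2=4·1+1=5
a_3=1:  p_3=1·74+15=89,  q_3=1·5+1=6
fundamental: x₁=89, y₁=6  (since 7921 − 220·36 = 1)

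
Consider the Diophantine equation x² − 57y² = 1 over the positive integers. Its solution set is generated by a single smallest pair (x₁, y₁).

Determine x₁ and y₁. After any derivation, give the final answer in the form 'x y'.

151 20

√57 = [7; 1,1,4,1,1,14, …], period ℓ=6 (even) → k=5
k=0  a_k=7  p_k/q_k = 7/1
…
k=2  a_k=1  p_k/q_k = 15/2
…
k=4  a_k=1  p_k/q_k = 83/11
k=5  a_k=1  p_k/q_k = 151/20
fundamental: x₁=151, y₁=20  (since 22801 − 57·400 = 1)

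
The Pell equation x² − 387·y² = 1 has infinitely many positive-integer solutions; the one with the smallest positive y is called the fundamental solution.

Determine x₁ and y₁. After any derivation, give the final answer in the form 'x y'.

3482 177

d=387: √d = [19; 1,2,19,2,1,38] (ℓ=6, even), read p_5/q_5
k=0  a_k=19  p_k/q_k = 19/1
…
k=4  a_k=2  p_k/q_k = 2341/119
k=5  a_k=1  p_k/q_k = 3482/177
→ (3482, 177).  Check: 3482²=12124324, 387·177²=12124323, difference 1.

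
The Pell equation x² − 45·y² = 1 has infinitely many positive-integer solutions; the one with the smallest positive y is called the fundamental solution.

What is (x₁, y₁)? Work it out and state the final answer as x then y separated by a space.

[6; 1,2,2,2,1,12] for √45; ℓ=6 ⇒ convergent index 5
k=0  a_k=6  p_k/q_k = 6/1
…
k=2  a_k=2  p_k/q_k = 20/3
…
k=4  a_k=2  p_k/q_k = 114/17
k=5  a_k=1  p_k/q_k = 161/24
→ (161, 24).  Check: 161²=25921, 45·24²=25920, difference 1.

161 24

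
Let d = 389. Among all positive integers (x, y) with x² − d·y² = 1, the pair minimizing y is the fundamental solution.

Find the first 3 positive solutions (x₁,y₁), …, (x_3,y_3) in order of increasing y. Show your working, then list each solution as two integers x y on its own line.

√389 → a₀=19, period (1,2,1,1,1,1,2,1,38); ℓ=9 odd so k=17
i=0: a=19 ⇒ p=19, q=1
…
i=4: a=1 ⇒ p=138, q=7
i=5: a=1 ⇒ p=217, q=11
i=6: a=1 ⇒ p=355, q=18
i=7: a=2 ⇒ p=927, q=47
…
i=9: a=38 ⇒ p=49643, q=2517
…
i=12: a=1 ⇒ p=202418, q=10263
i=13: a=1 ⇒ p=353911, q=17944
…
i=15: a=1 ⇒ p=910240, q=46151
i=16: a=2 ⇒ p=2376809, q=120509
i=17: a=1 ⇒ p=3287049, q=166660
fundamental: x₁=3287049, y₁=166660  (since 10804691128401 − 389·27775555600 = 1)
k=2:  x_2 = 3287049·3287049+389·166660·166660 = 21609382256801,  y_2 = 3287049·166660+166660·3287049 = 1095639172680
k=3:  x_3 = 3287049·21609382256801+389·166660·1095639172680 = 142062196675667653449,  y_3 = 3287049·1095639172680+166660·21609382256801 = 7202839293837075980

3287049 166660
21609382256801 1095639172680
142062196675667653449 7202839293837075980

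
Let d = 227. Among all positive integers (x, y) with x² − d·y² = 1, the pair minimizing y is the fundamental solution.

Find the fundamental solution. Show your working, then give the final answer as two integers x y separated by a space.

[15; 15,30] for √227; ℓ=2 ⇒ convergent index 1
k=0  a_k=15  p_k/q_k = 15/1
k=1  a_k=15  p_k/q_k = 226/15
(x₁, y₁) = (226, 15);  226² − 227·15² = 1 ✓

226 15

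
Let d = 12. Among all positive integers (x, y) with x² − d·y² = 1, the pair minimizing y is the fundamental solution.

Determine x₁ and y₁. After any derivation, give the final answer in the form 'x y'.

√12 = [3; 2,6, …], period ℓ=2 (even) → k=1
k=0  a_k=3  p_k/q_k = 3/1
k=1  a_k=2  p_k/q_k = 7/2
(x₁, y₁) = (7, 2);  7² − 12·2² = 1 ✓

7 2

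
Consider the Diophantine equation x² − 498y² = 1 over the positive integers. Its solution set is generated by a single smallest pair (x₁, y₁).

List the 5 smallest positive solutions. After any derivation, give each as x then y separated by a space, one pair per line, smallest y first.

√498 = [22; 3,6,22,6,3,44, …], period ℓ=6 (even) → k=5
step 0: (22, 1)  from 22·(1,0) + (0,1)
step 1: (67, 3)  from 3·(22,1) + (1,0)
…
step 4: (56794, 2545)  from 6·(9395,421) + (424,19)
step 5: (179777, 8056)  from 3·(56794,2545) + (9395,421)
→ (179777, 8056).  Check: 179777²=32319769729, 498·8056²=32319769728, difference 1.
k=2:  x_2 = 179777·179777+498·8056·8056 = 64639539457,  y_2 = 179777·8056+8056·179777 = 2896567024
k=3:  x_3 = 179777·64639539457+498·8056·2896567024 = 23241404969742401,  y_3 = 179777·2896567024+8056·64639539457 = 1041472259739240
k=4:  x_4 = 179777·23241404969742401+498·8056·1041472259739240 = 8356540122426119709697,  y_4 = 179777·1041472259739240+8056·23241404969742401 = 374465516875386131936
k=5:  x_5 = 179777·8356540122426119709697+498·8056·374465516875386131936 = 3004627427155559641130652737,  y_5 = 179777·374465516875386131936+8056·8356540122426119709697 = 134640574453571113022377304

179777 8056
64639539457 2896567024
23241404969742401 1041472259739240
8356540122426119709697 374465516875386131936
3004627427155559641130652737 134640574453571113022377304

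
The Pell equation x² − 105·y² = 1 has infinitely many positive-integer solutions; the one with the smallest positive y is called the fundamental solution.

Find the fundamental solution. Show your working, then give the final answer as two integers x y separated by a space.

d=105: √d = [10; 4,20] (ℓ=2, even), read p_1/q_1
step 0: (10, 1)  from 10·(1,0) + (0,1)
step 1: (41, 4)  from 4·(10,1) + (1,0)
(x₁, y₁) = (41, 4);  41² − 105·4² = 1 ✓

41 4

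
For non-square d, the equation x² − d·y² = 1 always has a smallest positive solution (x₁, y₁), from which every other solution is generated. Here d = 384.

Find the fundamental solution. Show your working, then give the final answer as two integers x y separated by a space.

d=384: √d = [19; 1,1,2,9,2,1,1,38] (ℓ=8, even), read p_7/q_7
i=0: a=19 ⇒ p=19, q=1
i=1: a=1 ⇒ p=20, q=1
…
i=4: a=9 ⇒ p=921, q=47
i=5: a=2 ⇒ p=1940, q=99
i=6: a=1 ⇒ p=2861, q=146
i=7: a=1 ⇒ p=4801, q=245
fundamental: x₁=4801, y₁=245  (since 23049601 − 384·60025 = 1)

4801 245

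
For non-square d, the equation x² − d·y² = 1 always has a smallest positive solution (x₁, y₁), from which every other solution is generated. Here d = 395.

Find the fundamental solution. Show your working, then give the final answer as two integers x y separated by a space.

159 8

[19; 1,6,1,38] for √395; ℓ=4 ⇒ convergent index 3
i=0: a=19 ⇒ p=19, q=1
i=1: a=1 ⇒ p=20, q=1
i=2: a=6 ⇒ p=139, q=7
i=3: a=1 ⇒ p=159, q=8
fundamental: x₁=159, y₁=8  (since 25281 − 395·64 = 1)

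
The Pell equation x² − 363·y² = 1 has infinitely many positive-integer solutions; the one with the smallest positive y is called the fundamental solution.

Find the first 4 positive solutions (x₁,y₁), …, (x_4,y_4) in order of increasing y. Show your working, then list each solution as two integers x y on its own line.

362 19
262087 13756
189750626 9959325
137379191137 7210537544

d=363: √d = [19; 19,38] (ℓ=2, even), read p_1/q_1
k=0  a_k=19  p_k/q_k = 19/1
k=1  a_k=19  p_k/q_k = 362/19
fundamental: x₁=362, y₁=19  (since 131044 − 363·361 = 1)
(x_2, y_2) = (362·362 + 363·19·19, 362·19 + 19·362) = (262087, 13756)
(x_3, y_3) = (362·262087 + 363·19·13756, 362·13756 + 19·262087) = (189750626, 9959325)
(x_4, y_4) = (362·189750626 + 363·19·9959325, 362·9959325 + 19·189750626) = (137379191137, 7210537544)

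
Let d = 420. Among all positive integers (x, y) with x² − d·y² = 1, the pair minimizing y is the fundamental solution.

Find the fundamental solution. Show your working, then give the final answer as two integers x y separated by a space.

41 2

[20; 2,40] for √420; ℓ=2 ⇒ convergent index 1
step 0: (20, 1)  from 20·(1,0) + (0,1)
step 1: (41, 2)  from 2·(20,1) + (1,0)
→ (41, 2).  Check: 41²=1681, 420·2²=1680, difference 1.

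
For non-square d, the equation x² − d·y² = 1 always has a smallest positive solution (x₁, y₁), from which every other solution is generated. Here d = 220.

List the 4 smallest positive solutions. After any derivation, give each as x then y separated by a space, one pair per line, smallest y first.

d=220: √d = [14; 1,4,1,28] (ℓ=4, even), read p_3/q_3
k=0  a_k=14  p_k/q_k = 14/1
k=1  a_k=1  p_k/q_k = 15/1
k=2  a_k=4  p_k/q_k = 74/5
k=3  a_k=1  p_k/q_k = 89/6
(x₁, y₁) = (89, 6);  89² − 220·6² = 1 ✓
k=2:  x_2 = 89·89+220·6·6 = 15841,  y_2 = 89·6+6·89 = 1068
k=3:  x_3 = 89·15841+220·6·1068 = 2819609,  y_3 = 89·1068+6·15841 = 190098
k=4:  x_4 = 89·2819609+220·6·190098 = 501874561,  y_4 = 89·190098+6·2819609 = 33836376

89 6
15841 1068
2819609 190098
501874561 33836376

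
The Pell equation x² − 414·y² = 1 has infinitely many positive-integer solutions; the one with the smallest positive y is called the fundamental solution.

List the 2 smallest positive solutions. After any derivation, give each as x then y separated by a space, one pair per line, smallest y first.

[20; 2,1,7,2,7,1,2,40] for √414; ℓ=8 ⇒ convergent index 7
k=0  a_k=20  p_k/q_k = 20/1
…
k=4  a_k=2  p_k/q_k = 997/49
…
k=6  a_k=1  p_k/q_k = 8444/415
k=7  a_k=2  p_k/q_k = 24335/1196
(x₁, y₁) = (24335, 1196);  24335² − 414·1196² = 1 ✓
n=2: (24335,1196)∘(24335,1196) = (24335·24335+414·1196·1196, 24335·1196+1196·24335) = (1184384449,58209320)

24335 1196
1184384449 58209320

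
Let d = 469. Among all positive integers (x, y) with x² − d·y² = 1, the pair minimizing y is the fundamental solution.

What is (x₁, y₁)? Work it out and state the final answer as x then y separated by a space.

137215 6336

[21; 1,1,1,10,6,10,1,1,1,42] for √469; ℓ=10 ⇒ convergent index 9
k=0  a_k=21  p_k/q_k = 21/1
…
k=2  a_k=1  p_k/q_k = 43/2
k=3  a_k=1  p_k/q_k = 65/3
…
k=5  a_k=6  p_k/q_k = 4223/195
k=6  a_k=10  p_k/q_k = 42923/1982
k=7  a_k=1  p_k/q_k = 47146/2177
k=8  a_k=1  p_k/q_k = 90069/4159
k=9  a_k=1  p_k/q_k = 137215/6336
(x₁, y₁) = (137215, 6336);  137215² − 469·6336² = 1 ✓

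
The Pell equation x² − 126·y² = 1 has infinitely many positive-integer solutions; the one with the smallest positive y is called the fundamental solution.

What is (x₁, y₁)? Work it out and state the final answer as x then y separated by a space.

√126 → a₀=11, period (4,2,4,22); ℓ=4 even so k=3
k=0  a_k=11  p_k/q_k = 11/1
k=1  a_k=4  p_k/q_k = 45/4
k=2  a_k=2  p_k/q_k = 101/9
k=3  a_k=4  p_k/q_k = 449/40
(x₁, y₁) = (449, 40);  449² − 126·40² = 1 ✓

449 40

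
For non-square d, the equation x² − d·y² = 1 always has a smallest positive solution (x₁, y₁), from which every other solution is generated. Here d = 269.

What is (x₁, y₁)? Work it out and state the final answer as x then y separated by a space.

13449 820

√269 → a₀=16, period (2,2,32); ℓ=3 odd so k=5
a_0=16:  p_0=16·1+0=16,  q_0=16·0+1=1
…
a_3=32:  p_3=32·82+33=2657,  q_3=32·5+2=162
a_4=2:  p_4=2·2657+82=5396,  q_4=2·162+5=329
a_5=2:  p_5=2·5396+2657=13449,  q_5=2·329+162=820
(x₁, y₁) = (13449, 820);  13449² − 269·820² = 1 ✓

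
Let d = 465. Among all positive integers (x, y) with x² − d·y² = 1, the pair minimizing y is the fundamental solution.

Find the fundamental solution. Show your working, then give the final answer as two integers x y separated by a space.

d=465: √d = [21; 1,1,3,2,2,2,3,1,1,42] (ℓ=10, even), read p_9/q_9
i=0: a=21 ⇒ p=21, q=1
i=1: a=1 ⇒ p=22, q=1
…
i=4: a=2 ⇒ p=345, q=16
…
i=7: a=3 ⇒ p=6922, q=321
i=8: a=1 ⇒ p=8949, q=415
i=9: a=1 ⇒ p=15871, q=736
(x₁, y₁) = (15871, 736);  15871² − 465·736² = 1 ✓

15871 736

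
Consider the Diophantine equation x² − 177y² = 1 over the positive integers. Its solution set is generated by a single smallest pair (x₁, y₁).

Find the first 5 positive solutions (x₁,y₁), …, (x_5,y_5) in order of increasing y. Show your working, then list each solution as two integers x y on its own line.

[13; 3,3,2,8,2,3,3,26] for √177; ℓ=8 ⇒ convergent index 7
i=0: a=13 ⇒ p=13, q=1
i=1: a=3 ⇒ p=40, q=3
…
i=6: a=3 ⇒ p=18985, q=1427
i=7: a=3 ⇒ p=62423, q=4692
fundamental: x₁=62423, y₁=4692  (since 3896630929 − 177·22014864 = 1)
n=2: (62423,4692)∘(62423,4692) = (62423·62423+177·4692·4692, 62423·4692+4692·62423) = (7793261857,585777432)
n=3: (7793261857,585777432)∘(62423,4692) = (62423·7793261857+177·4692·585777432, 62423·585777432+4692·7793261857) = (972957569736599,73131969270780)
n=4: (972957569736599,73131969270780)∘(62423,4692) = (62423·972957569736599+177·4692·73131969270780, 62423·73131969270780+4692·972957569736599) = (121469860743542176897,9130233834994022448)
n=5: (121469860743542176897,9130233834994022448)∘(62423,4692) = (62423·121469860743542176897+177·4692·9130233834994022448, 62423·9130233834994022448+4692·121469860743542176897) = (15165026233415309047146263,1139873173290531757272228)

62423 4692
7793261857 585777432
972957569736599 73131969270780
121469860743542176897 9130233834994022448
15165026233415309047146263 1139873173290531757272228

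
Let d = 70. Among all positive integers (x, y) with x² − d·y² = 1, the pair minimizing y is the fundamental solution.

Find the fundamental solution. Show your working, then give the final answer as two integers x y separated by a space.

251 30

[8; 2,1,2,1,2,16] for √70; ℓ=6 ⇒ convergent index 5
step 0: (8, 1)  from 8·(1,0) + (0,1)
step 1: (17, 2)  from 2·(8,1) + (1,0)
…
step 4: (92, 11)  from 1·(67,8) + (25,3)
step 5: (251, 30)  from 2·(92,11) + (67,8)
→ (251, 30).  Check: 251²=63001, 70·30²=63000, difference 1.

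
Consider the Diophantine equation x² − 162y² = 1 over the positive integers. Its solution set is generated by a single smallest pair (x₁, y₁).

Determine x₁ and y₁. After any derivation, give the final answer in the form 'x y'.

19601 1540

d=162: √d = [12; 1,2,1,2,12,2,1,2,1,24] (ℓ=10, even), read p_9/q_9
i=0: a=12 ⇒ p=12, q=1
…
i=2: a=2 ⇒ p=38, q=3
i=3: a=1 ⇒ p=51, q=4
i=4: a=2 ⇒ p=140, q=11
…
i=6: a=2 ⇒ p=3602, q=283
…
i=8: a=2 ⇒ p=14268, q=1121
i=9: a=1 ⇒ p=19601, q=1540
→ (19601, 1540).  Check: 19601²=384199201, 162·1540²=384199200, difference 1.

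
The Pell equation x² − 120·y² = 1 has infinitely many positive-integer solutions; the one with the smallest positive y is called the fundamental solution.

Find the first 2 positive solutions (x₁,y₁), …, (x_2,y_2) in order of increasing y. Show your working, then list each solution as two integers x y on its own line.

11 1
241 22

[10; 1,20] for √120; ℓ=2 ⇒ convergent index 1
step 0: (10, 1)  from 10·(1,0) + (0,1)
step 1: (11, 1)  from 1·(10,1) + (1,0)
(x₁, y₁) = (11, 1);  11² − 120·1² = 1 ✓
(x_2, y_2) = (11·11 + 120·1·1, 11·1 + 1·11) = (241, 22)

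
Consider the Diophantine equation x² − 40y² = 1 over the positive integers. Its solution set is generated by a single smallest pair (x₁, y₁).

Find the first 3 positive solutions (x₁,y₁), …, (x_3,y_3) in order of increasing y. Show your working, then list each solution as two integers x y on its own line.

19 3
721 114
27379 4329

[6; 3,12] for √40; ℓ=2 ⇒ convergent index 1
step 0: (6, 1)  from 6·(1,0) + (0,1)
step 1: (19, 3)  from 3·(6,1) + (1,0)
→ (19, 3).  Check: 19²=361, 40·3²=360, difference 1.
n=2: (19,3)∘(19,3) = (19·19+40·3·3, 19·3+3·19) = (721,114)
n=3: (721,114)∘(19,3) = (19·721+40·3·114, 19·114+3·721) = (27379,4329)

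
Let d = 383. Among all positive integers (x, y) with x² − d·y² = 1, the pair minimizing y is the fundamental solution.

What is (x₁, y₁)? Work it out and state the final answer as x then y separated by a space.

[19; 1,1,3,19,3,1,1,38] for √383; ℓ=8 ⇒ convergent index 7
step 0: (19, 1)  from 19·(1,0) + (0,1)
step 1: (20, 1)  from 1·(19,1) + (1,0)
step 2: (39, 2)  from 1·(20,1) + (19,1)
step 3: (137, 7)  from 3·(39,2) + (20,1)
step 4: (2642, 135)  from 19·(137,7) + (39,2)
step 5: (8063, 412)  from 3·(2642,135) + (137,7)
step 6: (10705, 547)  from 1·(8063,412) + (2642,135)
step 7: (18768, 959)  from 1·(10705,547) + (8063,412)
→ (18768, 959).  Check: 18768²=352237824, 383·959²=352237823, difference 1.

18768 959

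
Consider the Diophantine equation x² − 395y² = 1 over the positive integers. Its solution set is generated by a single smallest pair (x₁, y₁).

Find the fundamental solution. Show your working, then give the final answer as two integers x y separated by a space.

d=395: √d = [19; 1,6,1,38] (ℓ=4, even), read p_3/q_3
step 0: (19, 1)  from 19·(1,0) + (0,1)
step 1: (20, 1)  from 1·(19,1) + (1,0)
step 2: (139, 7)  from 6·(20,1) + (19,1)
step 3: (159, 8)  from 1·(139,7) + (20,1)
(x₁, y₁) = (159, 8);  159² − 395·8² = 1 ✓

159 8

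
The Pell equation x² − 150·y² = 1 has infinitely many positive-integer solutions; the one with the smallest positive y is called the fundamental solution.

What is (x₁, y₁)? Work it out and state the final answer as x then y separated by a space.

49 4

[12; 4,24] for √150; ℓ=2 ⇒ convergent index 1
a_0=12:  p_0=12·1+0=12,  q_0=12·0+1=1
a_1=4:  p_1=4·12+1=49,  q_1=4·1+0=4
fundamental: x₁=49, y₁=4  (since 2401 − 150·16 = 1)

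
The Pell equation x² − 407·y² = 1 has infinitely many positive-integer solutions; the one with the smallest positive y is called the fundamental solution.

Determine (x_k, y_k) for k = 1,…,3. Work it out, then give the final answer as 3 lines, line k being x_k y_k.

√407 → a₀=20, period (5,1,2,1,5,40); ℓ=6 even so k=5
a_0=20:  p_0=20·1+0=20,  q_0=20·0+1=1
a_1=5:  p_1=5·20+1=101,  q_1=5·1+0=5
…
a_3=2:  p_3=2·121+101=343,  q_3=2·6+5=17
a_4=1:  p_4=1·343+121=464,  q_4=1·17+6=23
a_5=5:  p_5=5·464+343=2663,  q_5=5·23+17=132
→ (2663, 132).  Check: 2663²=7091569, 407·132²=7091568, difference 1.
k=2:  x_2 = 2663·2663+407·132·132 = 14183137,  y_2 = 2663·132+132·2663 = 703032
k=3:  x_3 = 2663·14183137+407·132·703032 = 75539384999,  y_3 = 2663·703032+132·14183137 = 3744348300

2663 132
14183137 703032
75539384999 3744348300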